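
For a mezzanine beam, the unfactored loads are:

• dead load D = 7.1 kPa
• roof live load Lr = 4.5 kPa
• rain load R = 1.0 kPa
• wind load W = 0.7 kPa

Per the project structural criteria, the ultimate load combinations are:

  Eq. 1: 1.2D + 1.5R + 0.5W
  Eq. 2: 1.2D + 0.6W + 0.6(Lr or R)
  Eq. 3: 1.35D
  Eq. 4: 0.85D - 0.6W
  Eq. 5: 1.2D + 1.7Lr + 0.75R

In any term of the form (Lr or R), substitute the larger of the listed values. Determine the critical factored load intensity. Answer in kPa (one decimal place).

16.9 kPa

(Lr or R) → Lr = 4.5 kPa.
Eq. 1: 1.2(7.1) + 1.5(1.0) + 0.5(0.7) = 10.4
Eq. 2: 1.2(7.1) + 0.6(0.7) + 0.6(4.5) = 11.6
Eq. 3: 1.35(7.1) = 9.6
Eq. 4: 0.85(7.1) - 0.6(0.7) = 5.6
Eq. 5: 1.2(7.1) + 1.7(4.5) + 0.75(1.0) = 16.9
Maximum is from combination 5.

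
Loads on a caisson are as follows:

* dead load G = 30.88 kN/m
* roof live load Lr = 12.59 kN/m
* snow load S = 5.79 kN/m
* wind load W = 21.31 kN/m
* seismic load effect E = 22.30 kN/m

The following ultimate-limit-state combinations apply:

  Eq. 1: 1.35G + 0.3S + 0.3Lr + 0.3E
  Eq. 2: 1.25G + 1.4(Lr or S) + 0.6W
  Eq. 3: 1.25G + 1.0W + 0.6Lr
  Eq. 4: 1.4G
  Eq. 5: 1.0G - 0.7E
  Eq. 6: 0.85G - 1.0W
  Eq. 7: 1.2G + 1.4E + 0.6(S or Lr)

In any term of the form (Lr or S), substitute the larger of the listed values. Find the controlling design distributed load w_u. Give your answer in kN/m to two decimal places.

75.83 kN/m

(Lr or S) → Lr = 12.59 kN/m; (S or Lr) → Lr = 12.59 kN/m.
Eq. 1: 1.35(30.88) + 0.3(5.79) + 0.3(12.59) + 0.3(22.30) = 53.89
Eq. 2: 1.25(30.88) + 1.4(12.59) + 0.6(21.31) = 69.01
Eq. 3: 1.25(30.88) + 1.0(21.31) + 0.6(12.59) = 38.60 + 21.31 + 7.55 = 67.46
Eq. 4: 1.4(30.88) = 43.23
Eq. 5: 1.0(30.88) - 0.7(22.30) = 30.88 - 15.61 = 15.27
Eq. 6: 0.85(30.88) - 1.0(21.31) = 26.25 - 21.31 = 4.94
Eq. 7: 1.2(30.88) + 1.4(22.30) + 0.6(12.59) = 37.06 + 31.22 + 7.55 = 75.83
The controlling combination is 7, giving 75.83 kN/m.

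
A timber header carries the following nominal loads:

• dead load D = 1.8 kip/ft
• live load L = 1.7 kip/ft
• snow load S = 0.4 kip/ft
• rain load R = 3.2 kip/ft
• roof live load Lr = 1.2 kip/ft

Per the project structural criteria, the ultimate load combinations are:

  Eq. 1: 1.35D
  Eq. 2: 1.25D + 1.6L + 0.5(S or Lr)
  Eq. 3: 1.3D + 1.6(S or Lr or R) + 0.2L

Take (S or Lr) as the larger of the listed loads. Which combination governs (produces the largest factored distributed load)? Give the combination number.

Combination 3

(S or Lr) → Lr = 1.2 kip/ft; (S or Lr or R) → R = 3.2 kip/ft.
Eq. 1: 1.35(1.8) = 2.43
Eq. 2: 1.25(1.8) + 1.6(1.7) + 0.5(1.2) = 2.25 + 2.72 + 0.60 = 5.57
Eq. 3: 1.3(1.8) + 1.6(3.2) + 0.2(1.7) = 2.34 + 5.12 + 0.34 = 7.80
The largest value is 7.80 kip/ft from combination 3.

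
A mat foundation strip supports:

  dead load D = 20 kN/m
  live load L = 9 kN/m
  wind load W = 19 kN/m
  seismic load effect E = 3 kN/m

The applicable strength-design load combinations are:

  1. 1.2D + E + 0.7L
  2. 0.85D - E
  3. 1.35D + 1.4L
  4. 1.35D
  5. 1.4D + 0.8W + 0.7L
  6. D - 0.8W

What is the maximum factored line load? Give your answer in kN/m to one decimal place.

49.5 kN/m

1. 1.2(20) + 1.0(3) + 0.7(9) = 24.0 + 3.0 + 6.3 = 33.3
2. 0.85(20) - 1.0(3) = 17.0 - 3.0 = 14.0
3. 1.35(20) + 1.4(9) = 27.0 + 12.6 = 39.6
4. 1.35(20) = 27.0
5. 1.4(20) + 0.8(19) + 0.7(9) = 28.0 + 15.2 + 6.3 = 49.5
6. 1.0(20) - 0.8(19) = 20.0 - 15.2 = 4.8
Maximum is from combination 5.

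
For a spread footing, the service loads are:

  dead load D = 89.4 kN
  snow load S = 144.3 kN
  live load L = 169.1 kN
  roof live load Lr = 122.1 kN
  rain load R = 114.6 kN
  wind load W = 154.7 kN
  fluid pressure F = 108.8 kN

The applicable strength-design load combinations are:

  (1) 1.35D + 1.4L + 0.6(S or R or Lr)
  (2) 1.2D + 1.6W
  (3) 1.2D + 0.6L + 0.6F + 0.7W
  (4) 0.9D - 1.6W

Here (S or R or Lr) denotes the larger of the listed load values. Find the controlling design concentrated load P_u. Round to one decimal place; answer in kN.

(S or R or Lr) → S = 144.3 kN.
(1) 1.35(89.4) + 1.4(169.1) + 0.6(144.3) = 120.7 + 236.7 + 86.6 = 444.0
(2) 1.2(89.4) + 1.6(154.7) = 107.3 + 247.5 = 354.8
(3) 1.2(89.4) + 0.6(169.1) + 0.6(108.8) + 0.7(154.7) = 382.3
(4) 0.9(89.4) - 1.6(154.7) = -167.1
Maximum is from combination 1.

444.0 kN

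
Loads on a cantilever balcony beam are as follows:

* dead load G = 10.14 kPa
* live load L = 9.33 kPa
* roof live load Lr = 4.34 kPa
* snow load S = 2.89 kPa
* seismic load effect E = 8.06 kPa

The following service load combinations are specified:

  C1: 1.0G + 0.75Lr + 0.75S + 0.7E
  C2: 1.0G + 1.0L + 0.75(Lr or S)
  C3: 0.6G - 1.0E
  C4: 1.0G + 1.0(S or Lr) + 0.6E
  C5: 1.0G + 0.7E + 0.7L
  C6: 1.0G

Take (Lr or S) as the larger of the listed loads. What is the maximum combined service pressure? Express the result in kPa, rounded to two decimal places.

(Lr or S) → Lr = 4.34 kPa; (S or Lr) → Lr = 4.34 kPa.
C1: 1.0(10.14) + 0.75(4.34) + 0.75(2.89) + 0.7(8.06) = 21.20
C2: 1.0(10.14) + 1.0(9.33) + 0.75(4.34) = 22.73
C3: 0.6(10.14) - 1.0(8.06) = -1.98
C4: 1.0(10.14) + 1.0(4.34) + 0.6(8.06) = 19.32
C5: 1.0(10.14) + 0.7(8.06) + 0.7(9.33) = 22.31
C6: 1.0(10.14) = 10.14
The controlling combination is 2, giving 22.73 kPa.

22.73 kPa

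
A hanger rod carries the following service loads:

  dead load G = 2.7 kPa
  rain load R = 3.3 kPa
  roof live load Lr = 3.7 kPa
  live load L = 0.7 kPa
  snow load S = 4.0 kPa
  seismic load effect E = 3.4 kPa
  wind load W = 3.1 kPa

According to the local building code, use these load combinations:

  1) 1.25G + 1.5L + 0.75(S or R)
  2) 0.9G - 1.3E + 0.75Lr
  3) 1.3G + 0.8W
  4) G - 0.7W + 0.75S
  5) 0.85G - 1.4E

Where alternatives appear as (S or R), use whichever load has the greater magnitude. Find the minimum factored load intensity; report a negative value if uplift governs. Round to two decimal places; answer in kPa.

-2.47 kPa

(S or R) → S = 4.0 kPa.
1) 1.25(2.7) + 1.5(0.7) + 0.75(4.0) = 7.43
2) 0.9(2.7) - 1.3(3.4) + 0.75(3.7) = 0.79
3) 1.3(2.7) + 0.8(3.1) = 5.99
4) 1.0(2.7) - 0.7(3.1) + 0.75(4.0) = 3.53
5) 0.85(2.7) - 1.4(3.4) = -2.47
Combination 5 gives the minimum: -2.47 kPa.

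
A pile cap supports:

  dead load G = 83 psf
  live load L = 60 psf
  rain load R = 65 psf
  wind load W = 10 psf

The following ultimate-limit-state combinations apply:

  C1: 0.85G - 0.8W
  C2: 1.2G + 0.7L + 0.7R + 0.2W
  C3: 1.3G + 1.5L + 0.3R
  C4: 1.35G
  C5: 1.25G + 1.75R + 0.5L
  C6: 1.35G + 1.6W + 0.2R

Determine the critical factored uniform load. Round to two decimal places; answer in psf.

247.50 psf

C1: 0.85(83) - 0.8(10) = 62.55
C2: 1.2(83) + 0.7(60) + 0.7(65) + 0.2(10) = 189.10
C3: 1.3(83) + 1.5(60) + 0.3(65) = 217.40
C4: 1.35(83) = 112.05
C5: 1.25(83) + 1.75(65) + 0.5(60) = 247.50
C6: 1.35(83) + 1.6(10) + 0.2(65) = 141.05
The controlling combination is 5, giving 247.50 psf.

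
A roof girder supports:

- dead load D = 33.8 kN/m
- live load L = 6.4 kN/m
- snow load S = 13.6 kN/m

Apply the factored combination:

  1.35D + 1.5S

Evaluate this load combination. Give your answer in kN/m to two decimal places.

66.03 kN/m

1.35(33.8) + 1.5(13.6) = 45.63 + 20.40 = 66.03
w_u = 66.03 kN/m.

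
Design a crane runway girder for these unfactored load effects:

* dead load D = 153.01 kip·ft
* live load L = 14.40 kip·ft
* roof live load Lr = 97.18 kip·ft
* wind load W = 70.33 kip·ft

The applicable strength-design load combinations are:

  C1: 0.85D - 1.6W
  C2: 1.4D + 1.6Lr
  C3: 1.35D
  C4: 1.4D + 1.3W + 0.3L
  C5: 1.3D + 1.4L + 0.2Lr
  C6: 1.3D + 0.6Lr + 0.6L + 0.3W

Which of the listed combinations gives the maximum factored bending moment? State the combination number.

C1: 0.85(153.01) - 1.6(70.33) = 130.06 - 112.53 = 17.53
C2: 1.4(153.01) + 1.6(97.18) = 214.21 + 155.49 = 369.70
C3: 1.35(153.01) = 206.56
C4: 1.4(153.01) + 1.3(70.33) + 0.3(14.40) = 214.21 + 91.43 + 4.32 = 309.96
C5: 1.3(153.01) + 1.4(14.40) + 0.2(97.18) = 198.91 + 20.16 + 19.44 = 238.51
C6: 1.3(153.01) + 0.6(97.18) + 0.6(14.40) + 0.3(70.33) = 198.91 + 58.31 + 8.64 + 21.10 = 286.96
The largest value is 369.70 kip·ft from combination 2.

Combination 2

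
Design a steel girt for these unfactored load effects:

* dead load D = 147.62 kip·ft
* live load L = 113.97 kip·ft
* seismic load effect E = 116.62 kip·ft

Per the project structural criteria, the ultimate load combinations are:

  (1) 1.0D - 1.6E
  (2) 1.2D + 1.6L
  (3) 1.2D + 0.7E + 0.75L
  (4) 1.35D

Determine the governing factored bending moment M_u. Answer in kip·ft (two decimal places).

359.50 kip·ft

(1) 1.0(147.62) - 1.6(116.62) = 147.62 - 186.59 = -38.97
(2) 1.2(147.62) + 1.6(113.97) = 359.50
(3) 1.2(147.62) + 0.7(116.62) + 0.75(113.97) = 344.26
(4) 1.35(147.62) = 199.29
Combination 2 governs: M_u = 359.50 kip·ft.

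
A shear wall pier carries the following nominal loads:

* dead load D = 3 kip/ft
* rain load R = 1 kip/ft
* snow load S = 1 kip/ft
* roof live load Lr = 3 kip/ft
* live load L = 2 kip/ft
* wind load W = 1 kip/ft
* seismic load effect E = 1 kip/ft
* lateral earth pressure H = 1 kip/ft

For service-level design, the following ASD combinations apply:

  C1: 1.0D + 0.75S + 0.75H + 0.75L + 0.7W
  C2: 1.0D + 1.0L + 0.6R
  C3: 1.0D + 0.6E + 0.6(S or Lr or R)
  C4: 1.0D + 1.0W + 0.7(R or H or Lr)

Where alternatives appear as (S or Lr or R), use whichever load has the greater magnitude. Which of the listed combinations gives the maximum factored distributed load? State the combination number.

(S or Lr or R) → Lr = 3 kip/ft; (R or H or Lr) → Lr = 3 kip/ft.
C1: 1.0(3) + 0.75(1) + 0.75(1) + 0.75(2) + 0.7(1) = 3.00 + 0.75 + 0.75 + 1.50 + 0.70 = 6.70
C2: 1.0(3) + 1.0(2) + 0.6(1) = 3.00 + 2.00 + 0.60 = 5.60
C3: 1.0(3) + 0.6(1) + 0.6(3) = 3.00 + 0.60 + 1.80 = 5.40
C4: 1.0(3) + 1.0(1) + 0.7(3) = 3.00 + 1.00 + 2.10 = 6.10
The largest value is 6.70 kip/ft from combination 1.

Combination 1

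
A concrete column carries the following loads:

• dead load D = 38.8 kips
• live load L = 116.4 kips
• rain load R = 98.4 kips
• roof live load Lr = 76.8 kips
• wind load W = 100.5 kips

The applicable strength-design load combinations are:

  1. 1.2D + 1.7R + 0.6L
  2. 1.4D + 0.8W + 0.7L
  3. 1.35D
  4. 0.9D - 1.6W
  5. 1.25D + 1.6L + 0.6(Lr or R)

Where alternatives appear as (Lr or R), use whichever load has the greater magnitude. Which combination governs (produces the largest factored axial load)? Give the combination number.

Combination 5

(Lr or R) → R = 98.4 kips.
1. 1.2(38.8) + 1.7(98.4) + 0.6(116.4) = 46.56 + 167.28 + 69.84 = 283.68
2. 1.4(38.8) + 0.8(100.5) + 0.7(116.4) = 54.32 + 80.40 + 81.48 = 216.20
3. 1.35(38.8) = 52.38
4. 0.9(38.8) - 1.6(100.5) = 34.92 - 160.80 = -125.88
5. 1.25(38.8) + 1.6(116.4) + 0.6(98.4) = 48.50 + 186.24 + 59.04 = 293.78
The largest value is 293.78 kips from combination 5.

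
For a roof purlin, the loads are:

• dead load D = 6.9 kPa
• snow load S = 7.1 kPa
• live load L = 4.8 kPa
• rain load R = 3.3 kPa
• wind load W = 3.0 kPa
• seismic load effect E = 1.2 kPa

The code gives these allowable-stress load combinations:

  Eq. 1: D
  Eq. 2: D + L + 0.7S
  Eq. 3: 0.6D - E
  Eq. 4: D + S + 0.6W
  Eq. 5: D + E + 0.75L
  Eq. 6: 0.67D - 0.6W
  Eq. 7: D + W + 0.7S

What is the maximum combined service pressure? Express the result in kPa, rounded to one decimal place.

Eq. 1: 1.0(6.9) = 6.9
Eq. 2: 1.0(6.9) + 1.0(4.8) + 0.7(7.1) = 16.7
Eq. 3: 0.6(6.9) - 1.0(1.2) = 2.9
Eq. 4: 1.0(6.9) + 1.0(7.1) + 0.6(3.0) = 15.8
Eq. 5: 1.0(6.9) + 1.0(1.2) + 0.75(4.8) = 11.7
Eq. 6: 0.67(6.9) - 0.6(3.0) = 2.8
Eq. 7: 1.0(6.9) + 1.0(3.0) + 0.7(7.1) = 14.9
Combination 2 governs: p = 16.7 kPa.

16.7 kPa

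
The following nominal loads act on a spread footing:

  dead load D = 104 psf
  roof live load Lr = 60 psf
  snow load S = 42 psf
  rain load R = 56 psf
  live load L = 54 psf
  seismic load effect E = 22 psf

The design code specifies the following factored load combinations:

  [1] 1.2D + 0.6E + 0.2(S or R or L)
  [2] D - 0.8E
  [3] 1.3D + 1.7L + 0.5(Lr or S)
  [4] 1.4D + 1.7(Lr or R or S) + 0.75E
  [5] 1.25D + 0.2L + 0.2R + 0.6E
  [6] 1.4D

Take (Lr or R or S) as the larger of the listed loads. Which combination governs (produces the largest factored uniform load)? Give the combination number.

Combination 4

(S or R or L) → R = 56 psf; (Lr or S) → Lr = 60 psf; (Lr or R or S) → Lr = 60 psf.
[1] 1.2(104) + 0.6(22) + 0.2(56) = 124.80 + 13.20 + 11.20 = 149.20
[2] 1.0(104) - 0.8(22) = 104.00 - 17.60 = 86.40
[3] 1.3(104) + 1.7(54) + 0.5(60) = 135.20 + 91.80 + 30.00 = 257.00
[4] 1.4(104) + 1.7(60) + 0.75(22) = 145.60 + 102.00 + 16.50 = 264.10
[5] 1.25(104) + 0.2(54) + 0.2(56) + 0.6(22) = 130.00 + 10.80 + 11.20 + 13.20 = 165.20
[6] 1.4(104) = 145.60
The largest value is 264.10 psf from combination 4.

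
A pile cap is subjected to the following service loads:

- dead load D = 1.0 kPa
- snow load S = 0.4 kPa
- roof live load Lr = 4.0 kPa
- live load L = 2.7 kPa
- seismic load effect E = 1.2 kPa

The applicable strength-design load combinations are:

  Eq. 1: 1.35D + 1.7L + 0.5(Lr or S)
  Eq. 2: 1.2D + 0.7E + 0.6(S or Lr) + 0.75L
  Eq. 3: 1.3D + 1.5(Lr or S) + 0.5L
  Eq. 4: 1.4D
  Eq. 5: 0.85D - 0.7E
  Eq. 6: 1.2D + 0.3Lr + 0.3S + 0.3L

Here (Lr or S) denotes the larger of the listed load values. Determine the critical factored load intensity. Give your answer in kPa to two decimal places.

(Lr or S) → Lr = 4.0 kPa; (S or Lr) → Lr = 4.0 kPa.
Eq. 1: 1.35(1.0) + 1.7(2.7) + 0.5(4.0) = 1.35 + 4.59 + 2.00 = 7.94
Eq. 2: 1.2(1.0) + 0.7(1.2) + 0.6(4.0) + 0.75(2.7) = 1.20 + 0.84 + 2.40 + 2.03 = 6.47
Eq. 3: 1.3(1.0) + 1.5(4.0) + 0.5(2.7) = 1.30 + 6.00 + 1.35 = 8.65
Eq. 4: 1.4(1.0) = 1.40
Eq. 5: 0.85(1.0) - 0.7(1.2) = 0.85 - 0.84 = 0.01
Eq. 6: 1.2(1.0) + 0.3(4.0) + 0.3(0.4) + 0.3(2.7) = 1.20 + 1.20 + 0.12 + 0.81 = 3.33
Maximum is from combination 3.

8.65 kPa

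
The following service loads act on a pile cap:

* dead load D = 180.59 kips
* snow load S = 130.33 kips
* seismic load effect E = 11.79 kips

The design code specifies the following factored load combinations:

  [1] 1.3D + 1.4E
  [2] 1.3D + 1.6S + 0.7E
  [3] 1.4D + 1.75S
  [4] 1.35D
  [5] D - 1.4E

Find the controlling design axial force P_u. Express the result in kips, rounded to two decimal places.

[1] 1.3(180.59) + 1.4(11.79) = 251.27
[2] 1.3(180.59) + 1.6(130.33) + 0.7(11.79) = 234.77 + 208.53 + 8.25 = 451.55
[3] 1.4(180.59) + 1.75(130.33) = 480.90
[4] 1.35(180.59) = 243.80
[5] 1.0(180.59) - 1.4(11.79) = 180.59 - 16.51 = 164.08
Combination 3 governs: P_u = 480.90 kips.

480.90 kips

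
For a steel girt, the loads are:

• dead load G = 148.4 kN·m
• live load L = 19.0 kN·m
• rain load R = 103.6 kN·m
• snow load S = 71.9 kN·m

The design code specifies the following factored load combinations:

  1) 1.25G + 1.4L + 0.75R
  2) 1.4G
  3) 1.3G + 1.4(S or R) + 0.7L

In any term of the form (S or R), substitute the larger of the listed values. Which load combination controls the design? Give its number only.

(S or R) → R = 103.6 kN·m.
1) 1.25(148.4) + 1.4(19.0) + 0.75(103.6) = 185.50 + 26.60 + 77.70 = 289.80
2) 1.4(148.4) = 207.76
3) 1.3(148.4) + 1.4(103.6) + 0.7(19.0) = 192.92 + 145.04 + 13.30 = 351.26
The largest value is 351.26 kN·m from combination 3.

Combination 3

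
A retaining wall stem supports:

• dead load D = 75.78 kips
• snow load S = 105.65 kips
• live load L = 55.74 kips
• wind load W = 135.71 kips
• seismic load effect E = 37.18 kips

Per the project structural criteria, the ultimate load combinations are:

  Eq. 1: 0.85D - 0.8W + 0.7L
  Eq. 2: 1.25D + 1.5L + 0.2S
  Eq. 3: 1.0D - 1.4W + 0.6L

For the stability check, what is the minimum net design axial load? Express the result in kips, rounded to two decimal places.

Eq. 1: 0.85(75.78) - 0.8(135.71) + 0.7(55.74) = -5.14
Eq. 2: 1.25(75.78) + 1.5(55.74) + 0.2(105.65) = 199.47
Eq. 3: 1.0(75.78) - 1.4(135.71) + 0.6(55.74) = -80.77
Combination 3 gives the minimum: -80.77 kips.

-80.77 kips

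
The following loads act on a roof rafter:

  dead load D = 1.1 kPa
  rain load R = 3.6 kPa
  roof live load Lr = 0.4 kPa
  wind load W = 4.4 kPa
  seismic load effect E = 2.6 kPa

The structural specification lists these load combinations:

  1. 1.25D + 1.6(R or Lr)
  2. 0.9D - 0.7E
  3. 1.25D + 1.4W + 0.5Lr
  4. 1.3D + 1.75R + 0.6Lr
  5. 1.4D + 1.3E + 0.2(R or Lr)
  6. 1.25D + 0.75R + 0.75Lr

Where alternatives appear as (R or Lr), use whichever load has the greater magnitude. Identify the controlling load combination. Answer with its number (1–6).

Combination 4

(R or Lr) → R = 3.6 kPa.
1. 1.25(1.1) + 1.6(3.6) = 7.14
2. 0.9(1.1) - 0.7(2.6) = -0.83
3. 1.25(1.1) + 1.4(4.4) + 0.5(0.4) = 7.74
4. 1.3(1.1) + 1.75(3.6) + 0.6(0.4) = 7.97
5. 1.4(1.1) + 1.3(2.6) + 0.2(3.6) = 5.64
6. 1.25(1.1) + 0.75(3.6) + 0.75(0.4) = 4.38
The largest value is 7.97 kPa from combination 4.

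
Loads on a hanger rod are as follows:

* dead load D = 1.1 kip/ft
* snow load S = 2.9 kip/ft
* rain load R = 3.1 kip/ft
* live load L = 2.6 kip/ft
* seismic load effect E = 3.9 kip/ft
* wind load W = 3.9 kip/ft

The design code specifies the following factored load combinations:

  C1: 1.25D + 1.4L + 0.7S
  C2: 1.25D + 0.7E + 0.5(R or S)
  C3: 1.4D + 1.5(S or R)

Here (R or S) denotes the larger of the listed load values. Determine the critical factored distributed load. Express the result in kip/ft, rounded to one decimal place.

7.0 kip/ft

(R or S) → R = 3.1 kip/ft; (S or R) → R = 3.1 kip/ft.
C1: 1.25(1.1) + 1.4(2.6) + 0.7(2.9) = 1.4 + 3.6 + 2.0 = 7.0
C2: 1.25(1.1) + 0.7(3.9) + 0.5(3.1) = 1.4 + 2.7 + 1.6 = 5.7
C3: 1.4(1.1) + 1.5(3.1) = 1.5 + 4.7 = 6.2
Combination 1 governs: w_u = 7.0 kip/ft.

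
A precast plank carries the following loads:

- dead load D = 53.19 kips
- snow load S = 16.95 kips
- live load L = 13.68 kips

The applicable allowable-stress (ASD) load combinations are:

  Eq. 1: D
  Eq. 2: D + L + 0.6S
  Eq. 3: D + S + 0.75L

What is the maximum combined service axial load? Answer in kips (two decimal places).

80.40 kips

Eq. 1: 1.0(53.19) = 53.19
Eq. 2: 1.0(53.19) + 1.0(13.68) + 0.6(16.95) = 77.04
Eq. 3: 1.0(53.19) + 1.0(16.95) + 0.75(13.68) = 80.40
The controlling combination is 3, giving 80.40 kips.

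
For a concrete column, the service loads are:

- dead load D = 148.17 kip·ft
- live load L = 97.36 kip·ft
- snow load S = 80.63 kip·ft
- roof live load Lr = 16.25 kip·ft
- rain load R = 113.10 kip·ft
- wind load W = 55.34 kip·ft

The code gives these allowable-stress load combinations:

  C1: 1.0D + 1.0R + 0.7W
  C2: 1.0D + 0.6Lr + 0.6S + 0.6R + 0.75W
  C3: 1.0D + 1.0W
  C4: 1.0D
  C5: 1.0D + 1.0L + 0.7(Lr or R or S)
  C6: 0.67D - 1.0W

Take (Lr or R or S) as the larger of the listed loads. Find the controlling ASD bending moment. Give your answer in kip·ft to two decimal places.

324.70 kip·ft

(Lr or R or S) → R = 113.10 kip·ft.
C1: 1.0(148.17) + 1.0(113.10) + 0.7(55.34) = 148.17 + 113.10 + 38.74 = 300.01
C2: 1.0(148.17) + 0.6(16.25) + 0.6(80.63) + 0.6(113.10) + 0.75(55.34) = 315.66
C3: 1.0(148.17) + 1.0(55.34) = 148.17 + 55.34 = 203.51
C4: 1.0(148.17) = 148.17
C5: 1.0(148.17) + 1.0(97.36) + 0.7(113.10) = 148.17 + 97.36 + 79.17 = 324.70
C6: 0.67(148.17) - 1.0(55.34) = 99.27 - 55.34 = 43.93
Combination 5 governs: M = 324.70 kip·ft.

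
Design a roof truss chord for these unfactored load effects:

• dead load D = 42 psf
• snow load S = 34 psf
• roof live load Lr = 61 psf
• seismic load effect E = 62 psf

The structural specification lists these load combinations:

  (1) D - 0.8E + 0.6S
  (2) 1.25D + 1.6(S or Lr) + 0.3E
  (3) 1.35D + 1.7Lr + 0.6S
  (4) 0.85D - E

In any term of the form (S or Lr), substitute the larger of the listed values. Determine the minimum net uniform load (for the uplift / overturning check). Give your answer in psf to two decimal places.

-26.30 psf

(S or Lr) → Lr = 61 psf.
(1) 1.0(42) - 0.8(62) + 0.6(34) = 42.00 - 49.60 + 20.40 = 12.80
(2) 1.25(42) + 1.6(61) + 0.3(62) = 52.50 + 97.60 + 18.60 = 168.70
(3) 1.35(42) + 1.7(61) + 0.6(34) = 56.70 + 103.70 + 20.40 = 180.80
(4) 0.85(42) - 1.0(62) = 35.70 - 62.00 = -26.30
Combination 4 gives the minimum: -26.30 psf.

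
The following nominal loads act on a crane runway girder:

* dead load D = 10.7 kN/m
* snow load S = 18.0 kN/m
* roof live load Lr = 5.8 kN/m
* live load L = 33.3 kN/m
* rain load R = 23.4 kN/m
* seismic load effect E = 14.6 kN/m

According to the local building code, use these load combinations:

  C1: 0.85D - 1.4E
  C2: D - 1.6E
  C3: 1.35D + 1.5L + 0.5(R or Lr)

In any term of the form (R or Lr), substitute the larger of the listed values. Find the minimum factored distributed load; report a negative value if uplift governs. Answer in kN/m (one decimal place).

-12.7 kN/m

(R or Lr) → R = 23.4 kN/m.
C1: 0.85(10.7) - 1.4(14.6) = -11.3
C2: 1.0(10.7) - 1.6(14.6) = -12.7
C3: 1.35(10.7) + 1.5(33.3) + 0.5(23.4) = 76.1
Combination 2 gives the minimum: -12.7 kN/m.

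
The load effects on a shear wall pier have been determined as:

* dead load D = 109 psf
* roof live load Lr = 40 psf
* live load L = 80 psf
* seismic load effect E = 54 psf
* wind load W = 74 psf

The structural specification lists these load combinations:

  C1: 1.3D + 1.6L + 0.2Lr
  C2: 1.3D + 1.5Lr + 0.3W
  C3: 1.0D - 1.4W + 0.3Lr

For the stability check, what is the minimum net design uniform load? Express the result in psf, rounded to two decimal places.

17.40 psf

C1: 1.3(109) + 1.6(80) + 0.2(40) = 277.70
C2: 1.3(109) + 1.5(40) + 0.3(74) = 223.90
C3: 1.0(109) - 1.4(74) + 0.3(40) = 17.40
Combination 3 gives the minimum: 17.40 psf.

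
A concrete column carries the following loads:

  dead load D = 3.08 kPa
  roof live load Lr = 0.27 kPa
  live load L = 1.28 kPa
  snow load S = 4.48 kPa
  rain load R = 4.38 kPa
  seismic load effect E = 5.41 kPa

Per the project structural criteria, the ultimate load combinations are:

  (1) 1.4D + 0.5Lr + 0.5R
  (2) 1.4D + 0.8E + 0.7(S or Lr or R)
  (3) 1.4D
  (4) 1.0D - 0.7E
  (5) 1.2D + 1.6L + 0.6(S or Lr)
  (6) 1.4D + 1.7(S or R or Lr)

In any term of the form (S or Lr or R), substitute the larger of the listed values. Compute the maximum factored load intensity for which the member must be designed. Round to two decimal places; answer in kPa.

(S or Lr or R) → S = 4.48 kPa; (S or Lr) → S = 4.48 kPa; (S or R or Lr) → S = 4.48 kPa.
(1) 1.4(3.08) + 0.5(0.27) + 0.5(4.38) = 6.64
(2) 1.4(3.08) + 0.8(5.41) + 0.7(4.48) = 11.78
(3) 1.4(3.08) = 4.31
(4) 1.0(3.08) - 0.7(5.41) = -0.71
(5) 1.2(3.08) + 1.6(1.28) + 0.6(4.48) = 8.43
(6) 1.4(3.08) + 1.7(4.48) = 11.93
The controlling combination is 6, giving 11.93 kPa.

11.93 kPa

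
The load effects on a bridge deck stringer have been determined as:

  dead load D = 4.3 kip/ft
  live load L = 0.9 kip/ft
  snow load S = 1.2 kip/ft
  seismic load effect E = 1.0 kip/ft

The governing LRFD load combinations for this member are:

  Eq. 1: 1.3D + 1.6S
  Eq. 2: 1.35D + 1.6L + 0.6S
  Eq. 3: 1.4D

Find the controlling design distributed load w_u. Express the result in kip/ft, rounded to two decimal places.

7.97 kip/ft

Eq. 1: 1.3(4.3) + 1.6(1.2) = 5.59 + 1.92 = 7.51
Eq. 2: 1.35(4.3) + 1.6(0.9) + 0.6(1.2) = 5.81 + 1.44 + 0.72 = 7.97
Eq. 3: 1.4(4.3) = 6.02
The controlling combination is 2, giving 7.97 kip/ft.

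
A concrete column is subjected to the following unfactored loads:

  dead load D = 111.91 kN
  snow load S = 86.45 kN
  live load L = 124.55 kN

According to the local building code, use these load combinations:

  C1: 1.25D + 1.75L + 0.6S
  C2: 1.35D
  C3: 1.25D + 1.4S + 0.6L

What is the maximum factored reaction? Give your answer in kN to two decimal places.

409.72 kN

C1: 1.25(111.91) + 1.75(124.55) + 0.6(86.45) = 139.89 + 217.96 + 51.87 = 409.72
C2: 1.35(111.91) = 151.08
C3: 1.25(111.91) + 1.4(86.45) + 0.6(124.55) = 139.89 + 121.03 + 74.73 = 335.65
Combination 1 governs: V_u = 409.72 kN.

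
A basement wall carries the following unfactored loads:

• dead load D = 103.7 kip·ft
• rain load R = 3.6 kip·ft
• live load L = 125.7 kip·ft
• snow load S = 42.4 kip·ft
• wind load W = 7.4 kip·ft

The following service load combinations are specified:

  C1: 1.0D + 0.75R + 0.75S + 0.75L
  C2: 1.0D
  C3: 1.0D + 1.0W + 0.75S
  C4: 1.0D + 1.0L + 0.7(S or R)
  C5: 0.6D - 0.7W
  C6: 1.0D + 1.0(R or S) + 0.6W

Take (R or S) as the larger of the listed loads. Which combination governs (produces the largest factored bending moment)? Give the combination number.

(S or R) → S = 42.4 kip·ft; (R or S) → S = 42.4 kip·ft.
C1: 1.0(103.7) + 0.75(3.6) + 0.75(42.4) + 0.75(125.7) = 103.70 + 2.70 + 31.80 + 94.28 = 232.48
C2: 1.0(103.7) = 103.70
C3: 1.0(103.7) + 1.0(7.4) + 0.75(42.4) = 103.70 + 7.40 + 31.80 = 142.90
C4: 1.0(103.7) + 1.0(125.7) + 0.7(42.4) = 103.70 + 125.70 + 29.68 = 259.08
C5: 0.6(103.7) - 0.7(7.4) = 62.22 - 5.18 = 57.04
C6: 1.0(103.7) + 1.0(42.4) + 0.6(7.4) = 103.70 + 42.40 + 4.44 = 150.54
The largest value is 259.08 kip·ft from combination 4.

Combination 4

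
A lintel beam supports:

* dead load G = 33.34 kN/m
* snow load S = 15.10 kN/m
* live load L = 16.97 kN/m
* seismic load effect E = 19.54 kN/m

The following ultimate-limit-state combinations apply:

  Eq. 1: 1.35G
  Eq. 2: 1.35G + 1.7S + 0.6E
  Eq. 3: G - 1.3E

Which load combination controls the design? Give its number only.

Combination 2

Eq. 1: 1.35(33.34) = 45.01
Eq. 2: 1.35(33.34) + 1.7(15.10) + 0.6(19.54) = 45.01 + 25.67 + 11.72 = 82.40
Eq. 3: 1.0(33.34) - 1.3(19.54) = 33.34 - 25.40 = 7.94
The largest value is 82.40 kN/m from combination 2.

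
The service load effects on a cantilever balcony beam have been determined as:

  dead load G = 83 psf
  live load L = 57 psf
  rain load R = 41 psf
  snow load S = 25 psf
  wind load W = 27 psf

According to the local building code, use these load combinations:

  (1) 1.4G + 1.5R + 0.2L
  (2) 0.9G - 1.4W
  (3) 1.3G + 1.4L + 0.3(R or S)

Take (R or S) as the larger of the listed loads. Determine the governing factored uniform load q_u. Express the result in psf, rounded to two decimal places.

(R or S) → R = 41 psf.
(1) 1.4(83) + 1.5(41) + 0.2(57) = 116.20 + 61.50 + 11.40 = 189.10
(2) 0.9(83) - 1.4(27) = 74.70 - 37.80 = 36.90
(3) 1.3(83) + 1.4(57) + 0.3(41) = 107.90 + 79.80 + 12.30 = 200.00
The controlling combination is 3, giving 200.00 psf.

200.00 psf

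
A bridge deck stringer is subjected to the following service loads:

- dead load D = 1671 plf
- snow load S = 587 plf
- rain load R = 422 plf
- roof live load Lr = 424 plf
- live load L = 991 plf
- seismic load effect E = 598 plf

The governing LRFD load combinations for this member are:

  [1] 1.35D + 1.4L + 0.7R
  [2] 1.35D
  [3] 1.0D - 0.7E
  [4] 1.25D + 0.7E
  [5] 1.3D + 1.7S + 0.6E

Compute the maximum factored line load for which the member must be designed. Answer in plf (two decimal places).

[1] 1.35(1671) + 1.4(991) + 0.7(422) = 2255.85 + 1387.40 + 295.40 = 3938.65
[2] 1.35(1671) = 2255.85
[3] 1.0(1671) - 0.7(598) = 1671.00 - 418.60 = 1252.40
[4] 1.25(1671) + 0.7(598) = 2088.75 + 418.60 = 2507.35
[5] 1.3(1671) + 1.7(587) + 0.6(598) = 2172.30 + 997.90 + 358.80 = 3529.00
Maximum is from combination 1.

3938.65 plf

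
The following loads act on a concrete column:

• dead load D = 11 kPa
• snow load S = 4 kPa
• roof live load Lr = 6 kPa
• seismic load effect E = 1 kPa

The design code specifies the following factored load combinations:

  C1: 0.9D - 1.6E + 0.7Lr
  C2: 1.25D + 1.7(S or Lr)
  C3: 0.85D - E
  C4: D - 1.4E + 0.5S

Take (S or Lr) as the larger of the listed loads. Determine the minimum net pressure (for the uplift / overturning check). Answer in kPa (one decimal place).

(S or Lr) → Lr = 6 kPa.
C1: 0.9(11) - 1.6(1) + 0.7(6) = 12.5
C2: 1.25(11) + 1.7(6) = 24.0
C3: 0.85(11) - 1.0(1) = 8.4
C4: 1.0(11) - 1.4(1) + 0.5(4) = 11.6
Combination 3 gives the minimum: 8.4 kPa.

8.4 kPa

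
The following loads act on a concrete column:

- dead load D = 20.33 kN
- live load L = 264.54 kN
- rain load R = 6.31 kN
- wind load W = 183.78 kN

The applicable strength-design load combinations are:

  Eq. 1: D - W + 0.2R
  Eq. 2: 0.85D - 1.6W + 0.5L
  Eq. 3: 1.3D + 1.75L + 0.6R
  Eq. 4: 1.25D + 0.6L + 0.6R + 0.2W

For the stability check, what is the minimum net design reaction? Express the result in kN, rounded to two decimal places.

-162.19 kN

Eq. 1: 1.0(20.33) - 1.0(183.78) + 0.2(6.31) = 20.33 - 183.78 + 1.26 = -162.19
Eq. 2: 0.85(20.33) - 1.6(183.78) + 0.5(264.54) = 17.28 - 294.05 + 132.27 = -144.50
Eq. 3: 1.3(20.33) + 1.75(264.54) + 0.6(6.31) = 493.16
Eq. 4: 1.25(20.33) + 0.6(264.54) + 0.6(6.31) + 0.2(183.78) = 25.41 + 158.72 + 3.79 + 36.76 = 224.68
Combination 1 gives the minimum: -162.19 kN.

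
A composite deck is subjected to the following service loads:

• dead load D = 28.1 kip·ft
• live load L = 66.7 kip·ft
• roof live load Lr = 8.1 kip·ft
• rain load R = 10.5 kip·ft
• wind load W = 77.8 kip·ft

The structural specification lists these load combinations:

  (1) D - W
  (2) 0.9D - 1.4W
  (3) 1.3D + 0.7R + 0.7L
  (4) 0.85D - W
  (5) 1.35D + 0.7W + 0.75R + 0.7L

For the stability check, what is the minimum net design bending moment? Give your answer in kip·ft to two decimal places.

-83.63 kip·ft

(1) 1.0(28.1) - 1.0(77.8) = -49.70
(2) 0.9(28.1) - 1.4(77.8) = -83.63
(3) 1.3(28.1) + 0.7(10.5) + 0.7(66.7) = 90.57
(4) 0.85(28.1) - 1.0(77.8) = -53.92
(5) 1.35(28.1) + 0.7(77.8) + 0.75(10.5) + 0.7(66.7) = 146.96
Combination 2 gives the minimum: -83.63 kip·ft.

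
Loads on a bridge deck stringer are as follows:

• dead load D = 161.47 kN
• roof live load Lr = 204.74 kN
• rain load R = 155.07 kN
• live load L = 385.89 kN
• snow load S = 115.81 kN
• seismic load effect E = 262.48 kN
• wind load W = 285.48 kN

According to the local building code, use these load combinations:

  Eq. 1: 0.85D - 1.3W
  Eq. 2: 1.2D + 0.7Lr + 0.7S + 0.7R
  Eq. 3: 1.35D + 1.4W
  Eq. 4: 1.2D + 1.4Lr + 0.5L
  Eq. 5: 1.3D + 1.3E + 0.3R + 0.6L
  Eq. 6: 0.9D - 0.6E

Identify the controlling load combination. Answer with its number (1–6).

Combination 5

Eq. 1: 0.85(161.47) - 1.3(285.48) = 137.25 - 371.12 = -233.87
Eq. 2: 1.2(161.47) + 0.7(204.74) + 0.7(115.81) + 0.7(155.07) = 193.76 + 143.32 + 81.07 + 108.55 = 526.70
Eq. 3: 1.35(161.47) + 1.4(285.48) = 617.66
Eq. 4: 1.2(161.47) + 1.4(204.74) + 0.5(385.89) = 193.76 + 286.64 + 192.95 = 673.35
Eq. 5: 1.3(161.47) + 1.3(262.48) + 0.3(155.07) + 0.6(385.89) = 829.19
Eq. 6: 0.9(161.47) - 0.6(262.48) = 145.32 - 157.49 = -12.17
The largest value is 829.19 kN from combination 5.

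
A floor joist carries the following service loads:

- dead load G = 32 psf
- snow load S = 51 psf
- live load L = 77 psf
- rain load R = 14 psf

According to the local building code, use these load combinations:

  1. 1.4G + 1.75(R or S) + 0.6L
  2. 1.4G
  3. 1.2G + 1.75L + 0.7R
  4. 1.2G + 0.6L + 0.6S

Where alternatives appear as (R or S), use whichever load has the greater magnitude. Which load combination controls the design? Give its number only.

(R or S) → S = 51 psf.
1. 1.4(32) + 1.75(51) + 0.6(77) = 180.25
2. 1.4(32) = 44.80
3. 1.2(32) + 1.75(77) + 0.7(14) = 182.95
4. 1.2(32) + 0.6(77) + 0.6(51) = 115.20
The largest value is 182.95 psf from combination 3.

Combination 3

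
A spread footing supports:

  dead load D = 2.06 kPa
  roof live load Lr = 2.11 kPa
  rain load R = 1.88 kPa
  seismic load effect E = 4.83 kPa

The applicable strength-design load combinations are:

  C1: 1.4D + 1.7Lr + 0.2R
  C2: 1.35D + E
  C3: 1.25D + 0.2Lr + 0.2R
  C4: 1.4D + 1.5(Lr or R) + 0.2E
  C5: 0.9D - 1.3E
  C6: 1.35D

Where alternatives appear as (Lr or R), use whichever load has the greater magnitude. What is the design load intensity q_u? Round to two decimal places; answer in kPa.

7.61 kPa

(Lr or R) → Lr = 2.11 kPa.
C1: 1.4(2.06) + 1.7(2.11) + 0.2(1.88) = 2.88 + 3.59 + 0.38 = 6.85
C2: 1.35(2.06) + 1.0(4.83) = 2.78 + 4.83 = 7.61
C3: 1.25(2.06) + 0.2(2.11) + 0.2(1.88) = 3.37
C4: 1.4(2.06) + 1.5(2.11) + 0.2(4.83) = 2.88 + 3.17 + 0.97 = 7.02
C5: 0.9(2.06) - 1.3(4.83) = 1.85 - 6.28 = -4.43
C6: 1.35(2.06) = 2.78
Maximum is from combination 2.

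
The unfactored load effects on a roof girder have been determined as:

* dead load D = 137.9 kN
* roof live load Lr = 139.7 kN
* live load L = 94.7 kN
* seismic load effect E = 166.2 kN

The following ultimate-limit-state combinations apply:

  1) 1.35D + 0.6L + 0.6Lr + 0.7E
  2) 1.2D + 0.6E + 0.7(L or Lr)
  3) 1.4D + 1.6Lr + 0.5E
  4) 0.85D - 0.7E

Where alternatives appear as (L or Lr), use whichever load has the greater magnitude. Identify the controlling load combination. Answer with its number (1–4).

(L or Lr) → Lr = 139.7 kN.
1) 1.35(137.9) + 0.6(94.7) + 0.6(139.7) + 0.7(166.2) = 186.2 + 56.8 + 83.8 + 116.3 = 443.1
2) 1.2(137.9) + 0.6(166.2) + 0.7(139.7) = 165.5 + 99.7 + 97.8 = 363.0
3) 1.4(137.9) + 1.6(139.7) + 0.5(166.2) = 193.1 + 223.5 + 83.1 = 499.7
4) 0.85(137.9) - 0.7(166.2) = 117.2 - 116.3 = 0.9
The largest value is 499.7 kN from combination 3.

Combination 3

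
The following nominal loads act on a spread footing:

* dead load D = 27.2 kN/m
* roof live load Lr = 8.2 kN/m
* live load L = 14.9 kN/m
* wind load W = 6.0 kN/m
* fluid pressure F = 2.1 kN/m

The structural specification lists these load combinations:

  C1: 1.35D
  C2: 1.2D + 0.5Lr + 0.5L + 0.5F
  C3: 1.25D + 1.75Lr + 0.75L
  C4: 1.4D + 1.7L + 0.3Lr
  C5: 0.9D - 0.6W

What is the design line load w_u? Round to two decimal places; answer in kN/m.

65.87 kN/m

C1: 1.35(27.2) = 36.72
C2: 1.2(27.2) + 0.5(8.2) + 0.5(14.9) + 0.5(2.1) = 32.64 + 4.10 + 7.45 + 1.05 = 45.24
C3: 1.25(27.2) + 1.75(8.2) + 0.75(14.9) = 34.00 + 14.35 + 11.18 = 59.53
C4: 1.4(27.2) + 1.7(14.9) + 0.3(8.2) = 38.08 + 25.33 + 2.46 = 65.87
C5: 0.9(27.2) - 0.6(6.0) = 24.48 - 3.60 = 20.88
Maximum is from combination 4.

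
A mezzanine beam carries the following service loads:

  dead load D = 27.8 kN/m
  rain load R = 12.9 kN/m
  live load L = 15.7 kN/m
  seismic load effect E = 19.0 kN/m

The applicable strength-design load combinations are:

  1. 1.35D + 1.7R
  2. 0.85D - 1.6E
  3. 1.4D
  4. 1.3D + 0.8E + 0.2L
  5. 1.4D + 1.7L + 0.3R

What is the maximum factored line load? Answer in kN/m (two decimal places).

69.48 kN/m

1. 1.35(27.8) + 1.7(12.9) = 37.53 + 21.93 = 59.46
2. 0.85(27.8) - 1.6(19.0) = 23.63 - 30.40 = -6.77
3. 1.4(27.8) = 38.92
4. 1.3(27.8) + 0.8(19.0) + 0.2(15.7) = 36.14 + 15.20 + 3.14 = 54.48
5. 1.4(27.8) + 1.7(15.7) + 0.3(12.9) = 38.92 + 26.69 + 3.87 = 69.48
Combination 5 governs: w_u = 69.48 kN/m.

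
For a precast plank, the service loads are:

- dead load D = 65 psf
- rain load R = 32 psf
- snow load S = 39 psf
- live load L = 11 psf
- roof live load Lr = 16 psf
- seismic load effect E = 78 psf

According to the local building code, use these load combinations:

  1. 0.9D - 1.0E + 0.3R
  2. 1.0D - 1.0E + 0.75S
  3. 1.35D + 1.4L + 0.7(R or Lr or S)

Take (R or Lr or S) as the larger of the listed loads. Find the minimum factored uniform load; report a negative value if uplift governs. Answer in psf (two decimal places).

(R or Lr or S) → S = 39 psf.
1. 0.9(65) - 1.0(78) + 0.3(32) = 58.50 - 78.00 + 9.60 = -9.90
2. 1.0(65) - 1.0(78) + 0.75(39) = 65.00 - 78.00 + 29.25 = 16.25
3. 1.35(65) + 1.4(11) + 0.7(39) = 87.75 + 15.40 + 27.30 = 130.45
Combination 1 gives the minimum: -9.90 psf.

-9.90 psf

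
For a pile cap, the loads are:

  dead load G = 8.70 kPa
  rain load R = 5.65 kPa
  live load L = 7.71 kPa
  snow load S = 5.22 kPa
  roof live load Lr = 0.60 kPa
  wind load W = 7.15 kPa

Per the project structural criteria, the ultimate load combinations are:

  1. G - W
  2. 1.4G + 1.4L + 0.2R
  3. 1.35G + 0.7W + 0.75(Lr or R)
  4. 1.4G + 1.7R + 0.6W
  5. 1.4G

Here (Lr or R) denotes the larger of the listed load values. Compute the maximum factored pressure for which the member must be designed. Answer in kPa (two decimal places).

26.08 kPa

(Lr or R) → R = 5.65 kPa.
1. 1.0(8.70) - 1.0(7.15) = 8.70 - 7.15 = 1.55
2. 1.4(8.70) + 1.4(7.71) + 0.2(5.65) = 12.18 + 10.79 + 1.13 = 24.10
3. 1.35(8.70) + 0.7(7.15) + 0.75(5.65) = 20.99
4. 1.4(8.70) + 1.7(5.65) + 0.6(7.15) = 12.18 + 9.61 + 4.29 = 26.08
5. 1.4(8.70) = 12.18
The controlling combination is 4, giving 26.08 kPa.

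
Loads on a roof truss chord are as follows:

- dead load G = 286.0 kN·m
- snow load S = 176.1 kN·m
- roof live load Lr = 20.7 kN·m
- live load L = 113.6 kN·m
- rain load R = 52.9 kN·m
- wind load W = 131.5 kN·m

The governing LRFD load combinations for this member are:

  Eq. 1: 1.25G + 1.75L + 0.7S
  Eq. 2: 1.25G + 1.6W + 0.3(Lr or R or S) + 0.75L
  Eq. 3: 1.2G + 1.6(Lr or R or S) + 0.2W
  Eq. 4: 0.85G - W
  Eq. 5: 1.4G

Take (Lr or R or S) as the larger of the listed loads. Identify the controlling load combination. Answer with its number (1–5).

Combination 2

(Lr or R or S) → S = 176.1 kN·m.
Eq. 1: 1.25(286.0) + 1.75(113.6) + 0.7(176.1) = 357.5 + 198.8 + 123.3 = 679.6
Eq. 2: 1.25(286.0) + 1.6(131.5) + 0.3(176.1) + 0.75(113.6) = 357.5 + 210.4 + 52.8 + 85.2 = 705.9
Eq. 3: 1.2(286.0) + 1.6(176.1) + 0.2(131.5) = 343.2 + 281.8 + 26.3 = 651.3
Eq. 4: 0.85(286.0) - 1.0(131.5) = 243.1 - 131.5 = 111.6
Eq. 5: 1.4(286.0) = 400.4
The largest value is 705.9 kN·m from combination 2.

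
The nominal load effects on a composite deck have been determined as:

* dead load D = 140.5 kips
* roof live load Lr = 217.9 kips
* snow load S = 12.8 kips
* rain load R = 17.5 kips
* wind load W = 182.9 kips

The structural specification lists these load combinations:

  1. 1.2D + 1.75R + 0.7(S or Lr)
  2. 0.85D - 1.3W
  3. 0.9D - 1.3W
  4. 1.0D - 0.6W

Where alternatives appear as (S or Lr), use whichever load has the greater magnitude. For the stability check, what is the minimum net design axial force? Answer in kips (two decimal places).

(S or Lr) → Lr = 217.9 kips.
1. 1.2(140.5) + 1.75(17.5) + 0.7(217.9) = 168.60 + 30.63 + 152.53 = 351.76
2. 0.85(140.5) - 1.3(182.9) = -118.35
3. 0.9(140.5) - 1.3(182.9) = 126.45 - 237.77 = -111.32
4. 1.0(140.5) - 0.6(182.9) = 140.50 - 109.74 = 30.76
Combination 2 gives the minimum: -118.35 kips.

-118.35 kips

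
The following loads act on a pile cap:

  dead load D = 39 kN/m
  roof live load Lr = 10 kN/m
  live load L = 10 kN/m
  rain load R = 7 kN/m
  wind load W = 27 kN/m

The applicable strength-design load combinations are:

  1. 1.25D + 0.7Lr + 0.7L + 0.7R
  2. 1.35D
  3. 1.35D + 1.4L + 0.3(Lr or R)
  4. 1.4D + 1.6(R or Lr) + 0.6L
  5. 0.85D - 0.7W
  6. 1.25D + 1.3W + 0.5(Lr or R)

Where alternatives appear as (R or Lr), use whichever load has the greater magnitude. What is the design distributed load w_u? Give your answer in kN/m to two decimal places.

88.85 kN/m

(Lr or R) → Lr = 10 kN/m; (R or Lr) → Lr = 10 kN/m.
1. 1.25(39) + 0.7(10) + 0.7(10) + 0.7(7) = 48.75 + 7.00 + 7.00 + 4.90 = 67.65
2. 1.35(39) = 52.65
3. 1.35(39) + 1.4(10) + 0.3(10) = 52.65 + 14.00 + 3.00 = 69.65
4. 1.4(39) + 1.6(10) + 0.6(10) = 54.60 + 16.00 + 6.00 = 76.60
5. 0.85(39) - 0.7(27) = 33.15 - 18.90 = 14.25
6. 1.25(39) + 1.3(27) + 0.5(10) = 48.75 + 35.10 + 5.00 = 88.85
Combination 6 governs: w_u = 88.85 kN/m.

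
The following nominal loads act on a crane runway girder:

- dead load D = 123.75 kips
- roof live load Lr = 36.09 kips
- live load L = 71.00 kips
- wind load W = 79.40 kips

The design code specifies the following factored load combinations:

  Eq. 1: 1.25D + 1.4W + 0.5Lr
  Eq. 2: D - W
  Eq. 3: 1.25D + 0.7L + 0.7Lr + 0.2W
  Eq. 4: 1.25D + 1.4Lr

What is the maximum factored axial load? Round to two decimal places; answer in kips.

283.89 kips

Eq. 1: 1.25(123.75) + 1.4(79.40) + 0.5(36.09) = 283.89
Eq. 2: 1.0(123.75) - 1.0(79.40) = 123.75 - 79.40 = 44.35
Eq. 3: 1.25(123.75) + 0.7(71.00) + 0.7(36.09) + 0.2(79.40) = 154.69 + 49.70 + 25.26 + 15.88 = 245.53
Eq. 4: 1.25(123.75) + 1.4(36.09) = 205.21
Combination 1 governs: P_u = 283.89 kips.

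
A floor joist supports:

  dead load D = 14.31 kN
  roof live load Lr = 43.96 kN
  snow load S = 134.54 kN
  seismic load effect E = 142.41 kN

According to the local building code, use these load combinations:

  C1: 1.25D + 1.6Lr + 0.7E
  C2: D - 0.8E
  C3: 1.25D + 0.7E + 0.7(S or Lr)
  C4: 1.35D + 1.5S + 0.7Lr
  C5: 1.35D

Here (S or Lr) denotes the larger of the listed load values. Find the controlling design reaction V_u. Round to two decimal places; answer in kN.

251.90 kN

(S or Lr) → S = 134.54 kN.
C1: 1.25(14.31) + 1.6(43.96) + 0.7(142.41) = 187.91
C2: 1.0(14.31) - 0.8(142.41) = -99.62
C3: 1.25(14.31) + 0.7(142.41) + 0.7(134.54) = 211.75
C4: 1.35(14.31) + 1.5(134.54) + 0.7(43.96) = 251.90
C5: 1.35(14.31) = 19.32
The controlling combination is 4, giving 251.90 kN.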